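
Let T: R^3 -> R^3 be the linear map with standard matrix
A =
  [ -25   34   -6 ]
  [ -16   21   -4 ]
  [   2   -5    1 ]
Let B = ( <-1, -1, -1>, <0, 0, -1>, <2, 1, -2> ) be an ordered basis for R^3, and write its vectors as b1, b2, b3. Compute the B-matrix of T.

With P the matrix whose columns are b1, ..., b3, [T]_B = P^(-1) A P.
Column by column: T(b1) = A b1 = <-3, -1, 2>; its B-coordinates <-1, 3, -2> give column 1.
Continuing for each basis vector yields [T]_B = [[-1, -2, 2], [3, -1, 3], [-2, 2, -1]].

[[-1, -2, 2], [3, -1, 3], [-2, 2, -1]]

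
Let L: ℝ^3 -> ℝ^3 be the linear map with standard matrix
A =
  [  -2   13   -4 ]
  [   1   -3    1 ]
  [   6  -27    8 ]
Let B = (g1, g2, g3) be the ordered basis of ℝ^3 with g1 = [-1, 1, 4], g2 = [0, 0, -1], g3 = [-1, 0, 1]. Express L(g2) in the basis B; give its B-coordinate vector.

Compute L(g2) = A g2 = [4, -1, -8] in standard coordinates.
Then write this in B-coordinates: solve for y in y_1 g1 + ... + y_3 g3 = [4, -1, -8].
This gives y = [-1, 1, -3], which is column 2 of [L]_B.

[-1, 1, -3]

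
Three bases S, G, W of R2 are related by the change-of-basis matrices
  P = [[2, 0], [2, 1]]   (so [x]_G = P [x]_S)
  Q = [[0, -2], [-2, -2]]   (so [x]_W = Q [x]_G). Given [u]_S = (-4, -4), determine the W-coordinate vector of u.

(24, 40)

Apply P to get G-coordinates (-8, -12), then Q to get W-coordinates.
The result is [u]_W = (24, 40).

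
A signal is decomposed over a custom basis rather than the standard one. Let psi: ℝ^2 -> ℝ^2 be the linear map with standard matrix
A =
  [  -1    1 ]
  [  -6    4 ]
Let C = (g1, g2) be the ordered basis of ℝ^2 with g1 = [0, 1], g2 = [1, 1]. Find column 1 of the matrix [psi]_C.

Compute psi(g1) = A g1 = [1, 4] in standard coordinates.
Then write this in C-coordinates: solve for y in y_1 g1 + y_2 g2 = [1, 4].
This gives y = [3, 1], which is column 1 of [psi]_C.

[3, 1]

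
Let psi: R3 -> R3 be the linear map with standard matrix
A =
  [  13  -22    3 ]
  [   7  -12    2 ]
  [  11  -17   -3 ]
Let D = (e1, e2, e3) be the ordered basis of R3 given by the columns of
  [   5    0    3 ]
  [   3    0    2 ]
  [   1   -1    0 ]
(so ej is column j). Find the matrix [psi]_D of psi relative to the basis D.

[[1, 0, -1], [0, -3, 0], [-1, -1, 0]]

The j-th column of [psi]_D is [psi(ej)]_D.
psi(e1) = A e1 = [2, 1, 1] = e1 + 0·e2 - e3, so column 1 is [1, 0, -1].
Repeating for e2, e3 and assembling the columns gives [[1, 0, -1], [0, -3, 0], [-1, -1, 0]].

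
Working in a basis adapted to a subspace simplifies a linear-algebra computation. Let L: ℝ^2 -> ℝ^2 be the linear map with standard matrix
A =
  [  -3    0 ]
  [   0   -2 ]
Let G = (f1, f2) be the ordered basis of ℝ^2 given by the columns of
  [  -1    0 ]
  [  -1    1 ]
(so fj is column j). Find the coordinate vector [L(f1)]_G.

(-3, -1)

Column 1 of [L]_G is the G-coordinate vector of L(f1).
In standard coordinates L(f1) = A f1 = (3, 2).
Converting to G: (3, 2) = -3f1 - f2, so the coordinate vector is (-3, -1).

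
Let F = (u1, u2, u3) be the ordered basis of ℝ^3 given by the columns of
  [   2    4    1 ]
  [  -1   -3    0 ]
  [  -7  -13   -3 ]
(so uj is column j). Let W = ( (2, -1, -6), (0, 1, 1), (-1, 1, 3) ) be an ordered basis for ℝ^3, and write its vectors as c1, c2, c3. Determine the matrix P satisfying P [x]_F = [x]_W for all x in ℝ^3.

[[2, 2, 1], [-1, -1, 0], [2, 0, 1]]

Let M have columns uj and N have columns cj. Then for every x, N [x]_W = x = M [x]_F, so P = N^(-1) M.
Since det N = -1, N^(-1) has integer entries; multiplying gives P = [[2, 2, 1], [-1, -1, 0], [2, 0, 1]].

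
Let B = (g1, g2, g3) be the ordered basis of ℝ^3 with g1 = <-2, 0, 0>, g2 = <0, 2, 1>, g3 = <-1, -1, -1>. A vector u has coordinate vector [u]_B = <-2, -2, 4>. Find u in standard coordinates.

By definition u = -2g1 - 2g2 + 4g3.
Summing componentwise gives <0, -8, -6>.

<0, -8, -6>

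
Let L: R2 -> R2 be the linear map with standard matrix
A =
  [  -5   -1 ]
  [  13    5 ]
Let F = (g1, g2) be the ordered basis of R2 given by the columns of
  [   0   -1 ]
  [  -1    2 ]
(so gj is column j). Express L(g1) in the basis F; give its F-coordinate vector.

Column 1 of [L]_F is the F-coordinate vector of L(g1).
In standard coordinates L(g1) = A g1 = <1, -5>.
Converting to F: <1, -5> = 3g1 - g2, so the coordinate vector is <3, -1>.

<3, -1>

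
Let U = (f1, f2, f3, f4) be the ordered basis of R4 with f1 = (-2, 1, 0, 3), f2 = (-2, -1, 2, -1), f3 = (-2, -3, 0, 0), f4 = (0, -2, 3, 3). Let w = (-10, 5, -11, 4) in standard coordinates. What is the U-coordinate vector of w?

(4, -1, 2, -3)

We seek scalars with c_1 f1 + ... + c_4 f4 = w; equivalently solve M c = w where the columns of M are f1, ..., f4.
Row-reducing the augmented matrix [M | w] gives c = (4, -1, 2, -3).
Check: 4f1 - f2 + 2f3 - 3f4 = (-10, 5, -11, 4).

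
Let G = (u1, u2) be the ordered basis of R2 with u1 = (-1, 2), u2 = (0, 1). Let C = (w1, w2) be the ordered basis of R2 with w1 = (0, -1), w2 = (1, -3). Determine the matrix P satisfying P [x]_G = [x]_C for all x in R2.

[[1, -1], [-1, 0]]

Take x = uj: its G-coordinates are the j-th standard unit vector, so P e_j — column j of P — equals [uj]_C.
u1 = w1 - w2, giving column 1 = (1, -1); repeating for each j gives P = [[1, -1], [-1, 0]].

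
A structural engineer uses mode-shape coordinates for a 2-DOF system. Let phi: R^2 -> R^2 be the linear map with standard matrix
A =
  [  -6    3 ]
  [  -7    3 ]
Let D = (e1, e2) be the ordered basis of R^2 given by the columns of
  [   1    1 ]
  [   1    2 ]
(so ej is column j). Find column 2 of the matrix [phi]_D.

(1, -1)

Compute phi(e2) = A e2 = (0, -1) in standard coordinates.
Then write this in D-coordinates: solve for y in y_1 e1 + y_2 e2 = (0, -1).
This gives y = (1, -1), which is column 2 of [phi]_D.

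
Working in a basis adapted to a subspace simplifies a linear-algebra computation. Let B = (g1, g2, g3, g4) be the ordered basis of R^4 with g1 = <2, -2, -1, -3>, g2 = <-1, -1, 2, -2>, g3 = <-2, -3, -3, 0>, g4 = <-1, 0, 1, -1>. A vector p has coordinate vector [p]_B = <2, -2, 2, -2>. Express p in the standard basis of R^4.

p = M [p]_B, where M has columns g1, ..., g4.
Carrying out the matrix-vector product, p = <4, -8, -14, 0>.

<4, -8, -14, 0>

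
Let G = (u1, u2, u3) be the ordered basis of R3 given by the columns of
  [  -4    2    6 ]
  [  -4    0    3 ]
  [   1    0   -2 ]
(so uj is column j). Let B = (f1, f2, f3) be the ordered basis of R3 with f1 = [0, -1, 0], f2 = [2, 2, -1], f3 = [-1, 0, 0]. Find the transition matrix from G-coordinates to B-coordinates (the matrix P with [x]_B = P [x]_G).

[[2, 0, 1], [-1, 0, 2], [2, -2, -2]]

Take x = uj: its G-coordinates are the j-th standard unit vector, so P e_j — column j of P — equals [uj]_B.
u1 = 2f1 - f2 + 2f3, giving column 1 = [2, -1, 2]; repeating for each j gives P = [[2, 0, 1], [-1, 0, 2], [2, -2, -2]].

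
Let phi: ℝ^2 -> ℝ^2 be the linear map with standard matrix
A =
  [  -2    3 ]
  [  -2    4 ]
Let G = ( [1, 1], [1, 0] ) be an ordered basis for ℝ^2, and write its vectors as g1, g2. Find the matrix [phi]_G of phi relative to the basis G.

The j-th column of [phi]_G is [phi(gj)]_G.
phi(g1) = A g1 = [1, 2] = 2g1 - g2, so column 1 is [2, -1].
Repeating for g2 and assembling the columns gives [[2, -2], [-1, 0]].

[[2, -2], [-1, 0]]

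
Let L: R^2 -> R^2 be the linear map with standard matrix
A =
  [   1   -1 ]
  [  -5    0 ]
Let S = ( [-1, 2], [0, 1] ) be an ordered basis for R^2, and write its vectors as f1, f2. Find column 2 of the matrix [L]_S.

Column 2 of [L]_S is the S-coordinate vector of L(f2).
In standard coordinates L(f2) = A f2 = [-1, 0].
Converting to S: [-1, 0] = f1 - 2f2, so the coordinate vector is [1, -2].

[1, -2]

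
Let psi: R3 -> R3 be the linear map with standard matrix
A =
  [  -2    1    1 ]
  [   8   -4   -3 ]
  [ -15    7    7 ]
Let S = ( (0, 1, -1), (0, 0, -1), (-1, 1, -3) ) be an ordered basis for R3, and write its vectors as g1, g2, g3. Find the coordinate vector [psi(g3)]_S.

(-3, 2, 0)

Compute psi(g3) = A g3 = (0, -3, 1) in standard coordinates.
Then write this in S-coordinates: solve for y in y_1 g1 + ... + y_3 g3 = (0, -3, 1).
This gives y = (-3, 2, 0), which is column 3 of [psi]_S.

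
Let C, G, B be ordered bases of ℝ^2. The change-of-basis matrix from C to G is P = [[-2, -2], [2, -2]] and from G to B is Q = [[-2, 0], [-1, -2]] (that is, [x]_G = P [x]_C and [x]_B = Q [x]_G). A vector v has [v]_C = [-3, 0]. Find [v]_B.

Apply P to get G-coordinates [6, -6], then Q to get B-coordinates.
The result is [v]_B = [-12, 6].

[-12, 6]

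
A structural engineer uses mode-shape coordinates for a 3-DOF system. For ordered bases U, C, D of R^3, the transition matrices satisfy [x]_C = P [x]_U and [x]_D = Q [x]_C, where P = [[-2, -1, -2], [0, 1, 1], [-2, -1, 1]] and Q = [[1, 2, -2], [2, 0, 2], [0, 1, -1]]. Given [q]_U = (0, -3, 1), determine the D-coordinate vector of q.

(-11, 10, -6)

Apply P to get C-coordinates (1, -2, 4), then Q to get D-coordinates.
The result is [q]_D = (-11, 10, -6).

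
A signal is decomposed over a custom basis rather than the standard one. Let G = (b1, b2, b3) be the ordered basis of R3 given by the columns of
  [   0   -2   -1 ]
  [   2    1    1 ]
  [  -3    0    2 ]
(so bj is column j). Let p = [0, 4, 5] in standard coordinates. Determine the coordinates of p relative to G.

[1, -2, 4]

Write p = c_1 b1 + ... + c_3 b3 and solve for the c_i.
Solving this 3x3 system gives c = (1, -2, 4).
Check: b1 - 2b2 + 4b3 = [0, 4, 5].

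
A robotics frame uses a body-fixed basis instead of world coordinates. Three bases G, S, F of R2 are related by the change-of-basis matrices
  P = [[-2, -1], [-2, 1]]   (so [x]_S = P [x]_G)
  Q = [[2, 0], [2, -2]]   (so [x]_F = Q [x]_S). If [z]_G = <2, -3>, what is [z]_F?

<-2, 12>

First [z]_S = P [z]_G = <-1, -7>.
Then [z]_F = Q [z]_S = <-2, 12>.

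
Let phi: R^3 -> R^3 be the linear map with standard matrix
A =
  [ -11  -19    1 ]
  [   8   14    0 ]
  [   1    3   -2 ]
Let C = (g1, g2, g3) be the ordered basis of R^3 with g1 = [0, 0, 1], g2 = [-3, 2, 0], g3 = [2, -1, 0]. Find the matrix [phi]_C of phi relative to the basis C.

[[-2, 3, -1], [1, 3, 1], [2, 2, 0]]

The j-th column of [phi]_C is [phi(gj)]_C.
phi(g1) = A g1 = [1, 0, -2] = -2g1 + g2 + 2g3, so column 1 is [-2, 1, 2].
Repeating for g2, g3 and assembling the columns gives [[-2, 3, -1], [1, 3, 1], [2, 2, 0]].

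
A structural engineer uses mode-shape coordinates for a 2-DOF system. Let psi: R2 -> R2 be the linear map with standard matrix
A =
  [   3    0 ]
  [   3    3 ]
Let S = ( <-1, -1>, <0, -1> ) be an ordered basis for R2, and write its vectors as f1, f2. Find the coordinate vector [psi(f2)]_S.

Compute psi(f2) = A f2 = <0, -3> in standard coordinates.
Then write this in S-coordinates: solve for y in y_1 f1 + y_2 f2 = <0, -3>.
This gives y = <0, 3>, which is column 2 of [psi]_S.

<0, 3>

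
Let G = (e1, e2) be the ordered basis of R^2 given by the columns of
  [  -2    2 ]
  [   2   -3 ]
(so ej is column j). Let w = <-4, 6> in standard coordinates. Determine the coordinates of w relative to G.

<0, -2>

[w]_G is the unique c with M c = w, where M has columns e1, e2.
System: -2c_1 + 2c_2 = -4, 2c_1 - 3c_2 = 6; solving gives c_1 = 0, c_2 = -2.
Check: 0·e1 - 2e2 = <-4, 6>.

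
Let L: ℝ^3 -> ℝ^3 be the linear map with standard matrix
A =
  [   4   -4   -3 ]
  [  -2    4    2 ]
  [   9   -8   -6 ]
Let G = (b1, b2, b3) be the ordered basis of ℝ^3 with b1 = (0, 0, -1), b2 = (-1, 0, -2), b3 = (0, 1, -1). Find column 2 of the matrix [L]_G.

Compute L(b2) = A b2 = (2, -2, 3) in standard coordinates.
Then write this in G-coordinates: solve for y in y_1 b1 + ... + y_3 b3 = (2, -2, 3).
This gives y = (3, -2, -2), which is column 2 of [L]_G.

(3, -2, -2)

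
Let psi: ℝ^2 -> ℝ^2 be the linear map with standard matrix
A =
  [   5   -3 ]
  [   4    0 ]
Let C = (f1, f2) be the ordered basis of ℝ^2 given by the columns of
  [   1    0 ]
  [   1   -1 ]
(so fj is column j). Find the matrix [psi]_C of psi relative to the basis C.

With P the matrix whose columns are f1, f2, [psi]_C = P^(-1) A P.
Column by column: psi(f1) = A f1 = <2, 4>; its C-coordinates <2, -2> give column 1.
Continuing for each basis vector yields [psi]_C = [[2, 3], [-2, 3]].

[[2, 3], [-2, 3]]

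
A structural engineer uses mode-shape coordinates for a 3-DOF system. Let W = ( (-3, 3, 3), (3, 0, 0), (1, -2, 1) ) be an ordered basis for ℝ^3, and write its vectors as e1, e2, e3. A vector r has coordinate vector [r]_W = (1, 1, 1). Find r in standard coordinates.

r = M [r]_W, where M has columns e1, ..., e3.
Carrying out the matrix-vector product, r = (1, 1, 4).

(1, 1, 4)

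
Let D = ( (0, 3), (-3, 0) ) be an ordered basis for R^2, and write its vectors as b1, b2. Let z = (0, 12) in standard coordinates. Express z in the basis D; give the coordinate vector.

(4, 0)

Write z = c_1 b1 + c_2 b2 and solve for the c_i.
System: 0c_1 - 3c_2 = 0, 3c_1 + 0c_2 = 12; solving gives c_1 = 4, c_2 = 0.
Check: 4b1 + 0·b2 = (0, 12).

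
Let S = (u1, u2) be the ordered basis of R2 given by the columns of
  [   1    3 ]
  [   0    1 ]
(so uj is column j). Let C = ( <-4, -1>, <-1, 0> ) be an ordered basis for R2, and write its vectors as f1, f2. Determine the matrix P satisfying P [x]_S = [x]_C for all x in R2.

[[0, -1], [-1, 1]]

Column j of P is [uj]_C, since P maps S-coordinates to C-coordinates.
Expressing u1 in C: u1 = 0·f1 - f2, so column 1 of P is <0, -1>.
Doing the same for each uj gives P = [[0, -1], [-1, 1]].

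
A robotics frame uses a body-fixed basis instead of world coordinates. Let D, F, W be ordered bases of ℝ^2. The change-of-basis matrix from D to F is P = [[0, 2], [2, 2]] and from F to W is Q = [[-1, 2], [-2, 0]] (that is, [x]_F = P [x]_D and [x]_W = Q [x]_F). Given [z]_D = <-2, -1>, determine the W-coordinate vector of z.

<-10, 4>

First [z]_F = P [z]_D = <-2, -6>.
Then [z]_W = Q [z]_F = <-10, 4>.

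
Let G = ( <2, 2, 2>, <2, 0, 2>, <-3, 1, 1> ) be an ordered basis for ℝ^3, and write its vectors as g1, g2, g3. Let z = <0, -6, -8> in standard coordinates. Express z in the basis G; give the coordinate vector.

<-2, -1, -2>

We seek scalars with c_1 g1 + ... + c_3 g3 = z; equivalently solve M c = z where the columns of M are g1, ..., g3.
Row-reducing the augmented matrix [M | z] gives c = (-2, -1, -2).
Check: -2g1 - g2 - 2g3 = <0, -6, -8>.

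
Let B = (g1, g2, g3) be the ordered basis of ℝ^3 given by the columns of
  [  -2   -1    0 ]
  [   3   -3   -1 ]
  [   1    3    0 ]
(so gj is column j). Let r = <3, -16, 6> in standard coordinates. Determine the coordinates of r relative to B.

<-3, 3, -2>

Write r = c_1 g1 + ... + c_3 g3 and solve for the c_i.
Row-reducing the augmented matrix [M | r] gives c = (-3, 3, -2).
Check: -3g1 + 3g2 - 2g3 = <3, -16, 6>.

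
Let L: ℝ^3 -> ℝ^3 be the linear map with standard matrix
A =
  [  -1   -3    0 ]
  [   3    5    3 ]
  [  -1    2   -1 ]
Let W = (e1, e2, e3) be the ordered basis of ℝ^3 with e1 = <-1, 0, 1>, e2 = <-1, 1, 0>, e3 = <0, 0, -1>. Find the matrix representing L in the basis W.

With P the matrix whose columns are e1, ..., e3, [L]_W = P^(-1) A P.
Column by column: L(e1) = A e1 = <1, 0, 0>; its W-coordinates <-1, 0, -1> give column 1.
Continuing for each basis vector yields [L]_W = [[-1, 0, 3], [0, 2, -3], [-1, -3, 2]].

[[-1, 0, 3], [0, 2, -3], [-1, -3, 2]]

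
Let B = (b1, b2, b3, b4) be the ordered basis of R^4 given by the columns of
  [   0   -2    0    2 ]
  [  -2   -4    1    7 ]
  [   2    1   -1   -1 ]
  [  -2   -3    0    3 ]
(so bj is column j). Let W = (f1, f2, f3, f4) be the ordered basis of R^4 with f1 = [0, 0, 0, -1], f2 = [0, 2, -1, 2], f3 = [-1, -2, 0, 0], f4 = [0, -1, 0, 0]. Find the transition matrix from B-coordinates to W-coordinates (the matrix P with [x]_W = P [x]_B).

[[-2, 1, 2, -1], [-2, -1, 1, 1], [0, 2, 0, -2], [-2, -2, 1, -1]]

Take x = bj: its B-coordinates are the j-th standard unit vector, so P e_j — column j of P — equals [bj]_W.
b1 = -2f1 - 2f2 + 0·f3 - 2f4, giving column 1 = [-2, -2, 0, -2]; repeating for each j gives P = [[-2, 1, 2, -1], [-2, -1, 1, 1], [0, 2, 0, -2], [-2, -2, 1, -1]].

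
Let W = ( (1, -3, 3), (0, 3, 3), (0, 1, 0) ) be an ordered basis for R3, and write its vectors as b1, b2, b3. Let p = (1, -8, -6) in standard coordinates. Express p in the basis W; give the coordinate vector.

(1, -3, 4)

Write p = c_1 b1 + ... + c_3 b3 and solve for the c_i.
Gaussian elimination on [M | p] yields c = (1, -3, 4).
Check: b1 - 3b2 + 4b3 = (1, -8, -6).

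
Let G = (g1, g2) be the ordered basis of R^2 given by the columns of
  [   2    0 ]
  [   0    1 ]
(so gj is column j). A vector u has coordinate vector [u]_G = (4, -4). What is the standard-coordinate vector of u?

(8, -4)

u = M [u]_G, where M has columns g1, g2.
Carrying out the matrix-vector product, u = (8, -4).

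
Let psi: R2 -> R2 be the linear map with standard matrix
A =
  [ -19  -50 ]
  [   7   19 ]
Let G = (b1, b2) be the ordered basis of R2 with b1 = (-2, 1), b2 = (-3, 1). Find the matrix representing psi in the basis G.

[[3, 1], [2, -3]]

With P the matrix whose columns are b1, b2, [psi]_G = P^(-1) A P.
Column by column: psi(b1) = A b1 = (-12, 5); its G-coordinates (3, 2) give column 1.
Continuing for each basis vector yields [psi]_G = [[3, 1], [2, -3]].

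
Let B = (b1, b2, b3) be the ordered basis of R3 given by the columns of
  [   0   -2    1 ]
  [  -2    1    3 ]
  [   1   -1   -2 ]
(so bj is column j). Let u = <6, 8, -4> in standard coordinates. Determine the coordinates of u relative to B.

[u]_B is the unique c with M c = u, where M has columns b1, ..., b3.
Gaussian elimination on [M | u] yields c = (-2, -2, 2).
Check: -2b1 - 2b2 + 2b3 = <6, 8, -4>.

<-2, -2, 2>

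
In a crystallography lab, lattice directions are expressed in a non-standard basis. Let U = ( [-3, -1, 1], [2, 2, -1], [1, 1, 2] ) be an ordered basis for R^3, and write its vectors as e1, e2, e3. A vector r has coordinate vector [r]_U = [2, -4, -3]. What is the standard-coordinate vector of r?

[-17, -13, 0]

The coordinates say r = 2e1 - 4e2 - 3e3; adding the scaled basis vectors gives [-17, -13, 0].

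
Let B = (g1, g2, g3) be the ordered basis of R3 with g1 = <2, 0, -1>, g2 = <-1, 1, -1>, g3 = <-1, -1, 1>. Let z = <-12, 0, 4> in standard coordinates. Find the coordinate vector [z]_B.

<-4, 2, 2>

[z]_B is the unique c with M c = z, where M has columns g1, ..., g3.
Row-reducing the augmented matrix [M | z] gives c = (-4, 2, 2).
Check: -4g1 + 2g2 + 2g3 = <-12, 0, 4>.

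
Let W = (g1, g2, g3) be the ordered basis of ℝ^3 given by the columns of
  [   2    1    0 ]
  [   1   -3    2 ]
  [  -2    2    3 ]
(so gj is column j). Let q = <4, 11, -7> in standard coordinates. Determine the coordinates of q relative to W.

Write q = c_1 g1 + ... + c_3 g3 and solve for the c_i.
Gaussian elimination on [M | q] yields c = (3, -2, 1).
Check: 3g1 - 2g2 + g3 = <4, 11, -7>.

<3, -2, 1>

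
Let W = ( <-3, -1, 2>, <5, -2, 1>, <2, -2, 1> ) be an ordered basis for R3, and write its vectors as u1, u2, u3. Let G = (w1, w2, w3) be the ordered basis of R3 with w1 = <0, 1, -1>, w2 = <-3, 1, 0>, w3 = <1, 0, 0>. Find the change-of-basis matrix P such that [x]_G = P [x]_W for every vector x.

[[-2, -1, -1], [1, -1, -1], [0, 2, -1]]

Let M have columns uj and N have columns wj. Then for every x, N [x]_G = x = M [x]_W, so P = N^(-1) M.
Since det N = 1, N^(-1) has integer entries; multiplying gives P = [[-2, -1, -1], [1, -1, -1], [0, 2, -1]].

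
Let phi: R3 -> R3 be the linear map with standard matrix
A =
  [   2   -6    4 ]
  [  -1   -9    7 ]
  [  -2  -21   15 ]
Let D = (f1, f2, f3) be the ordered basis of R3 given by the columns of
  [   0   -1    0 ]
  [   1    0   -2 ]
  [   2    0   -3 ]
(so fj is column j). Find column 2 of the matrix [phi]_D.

Column 2 of [phi]_D is the D-coordinate vector of phi(f2).
In standard coordinates phi(f2) = A f2 = [-2, 1, 2].
Converting to D: [-2, 1, 2] = f1 + 2f2 + 0·f3, so the coordinate vector is [1, 2, 0].

[1, 2, 0]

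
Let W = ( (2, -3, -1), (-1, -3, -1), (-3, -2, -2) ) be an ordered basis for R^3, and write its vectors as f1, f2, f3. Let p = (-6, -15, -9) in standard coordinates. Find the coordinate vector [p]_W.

(2, 1, 3)

We seek scalars with c_1 f1 + ... + c_3 f3 = p; equivalently solve M c = p where the columns of M are f1, ..., f3.
Row-reducing the augmented matrix [M | p] gives c = (2, 1, 3).
Check: 2f1 + f2 + 3f3 = (-6, -15, -9).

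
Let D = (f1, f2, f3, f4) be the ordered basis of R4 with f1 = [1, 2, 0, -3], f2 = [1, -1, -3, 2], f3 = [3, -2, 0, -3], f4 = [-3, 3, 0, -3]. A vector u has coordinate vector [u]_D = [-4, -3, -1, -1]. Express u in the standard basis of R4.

[-7, -6, 9, 12]

By definition u = -4f1 - 3f2 - f3 - f4.
Summing componentwise gives [-7, -6, 9, 12].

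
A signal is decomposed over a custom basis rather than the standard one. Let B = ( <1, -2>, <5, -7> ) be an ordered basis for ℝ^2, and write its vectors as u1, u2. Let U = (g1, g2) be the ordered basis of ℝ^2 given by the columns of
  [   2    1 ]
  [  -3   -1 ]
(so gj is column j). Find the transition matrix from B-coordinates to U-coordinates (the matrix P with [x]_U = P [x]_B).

Column j of P is [uj]_U, since P maps B-coordinates to U-coordinates.
Expressing u1 in U: u1 = g1 - g2, so column 1 of P is <1, -1>.
Doing the same for each uj gives P = [[1, 2], [-1, 1]].

[[1, 2], [-1, 1]]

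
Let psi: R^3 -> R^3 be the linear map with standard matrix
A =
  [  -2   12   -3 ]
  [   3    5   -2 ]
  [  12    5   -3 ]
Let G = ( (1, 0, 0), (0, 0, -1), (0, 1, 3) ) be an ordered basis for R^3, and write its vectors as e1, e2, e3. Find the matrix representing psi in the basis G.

The j-th column of [psi]_G is [psi(ej)]_G.
psi(e1) = A e1 = (-2, 3, 12) = -2e1 - 3e2 + 3e3, so column 1 is (-2, -3, 3).
Repeating for e2, e3 and assembling the columns gives [[-2, 3, 3], [-3, 3, 1], [3, 2, -1]].

[[-2, 3, 3], [-3, 3, 1], [3, 2, -1]]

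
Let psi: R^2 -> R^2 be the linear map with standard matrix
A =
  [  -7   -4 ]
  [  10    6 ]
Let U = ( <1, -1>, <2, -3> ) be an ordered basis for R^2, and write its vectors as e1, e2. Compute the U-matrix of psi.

Let P have columns e1, e2. Then [psi]_U = P^(-1) A P.
Here det P = -1, so P^(-1) is integer; computing A P first and then P^(-1)(A P) gives [[-1, -2], [-1, 0]].

[[-1, -2], [-1, 0]]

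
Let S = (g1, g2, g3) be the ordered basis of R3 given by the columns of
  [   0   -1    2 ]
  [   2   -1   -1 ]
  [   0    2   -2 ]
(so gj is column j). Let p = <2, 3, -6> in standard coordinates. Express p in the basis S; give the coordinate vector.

[p]_S is the unique c with M c = p, where M has columns g1, ..., g3.
Row-reducing the augmented matrix [M | p] gives c = (-1, -4, -1).
Check: -g1 - 4g2 - g3 = <2, 3, -6>.

<-1, -4, -1>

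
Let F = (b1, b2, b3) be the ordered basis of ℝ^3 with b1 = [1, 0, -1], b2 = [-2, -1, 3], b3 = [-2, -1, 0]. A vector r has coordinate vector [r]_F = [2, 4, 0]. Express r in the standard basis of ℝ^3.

r = M [r]_F, where M has columns b1, ..., b3.
Carrying out the matrix-vector product, r = [-6, -4, 10].

[-6, -4, 10]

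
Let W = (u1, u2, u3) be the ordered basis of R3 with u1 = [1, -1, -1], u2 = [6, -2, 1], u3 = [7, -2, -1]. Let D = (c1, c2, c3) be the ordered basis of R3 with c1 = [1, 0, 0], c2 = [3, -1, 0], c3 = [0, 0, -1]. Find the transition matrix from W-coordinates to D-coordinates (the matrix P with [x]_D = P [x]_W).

Column j of P is [uj]_D, since P maps W-coordinates to D-coordinates.
Expressing u1 in D: u1 = -2c1 + c2 + c3, so column 1 of P is [-2, 1, 1].
Doing the same for each uj gives P = [[-2, 0, 1], [1, 2, 2], [1, -1, 1]].

[[-2, 0, 1], [1, 2, 2], [1, -1, 1]]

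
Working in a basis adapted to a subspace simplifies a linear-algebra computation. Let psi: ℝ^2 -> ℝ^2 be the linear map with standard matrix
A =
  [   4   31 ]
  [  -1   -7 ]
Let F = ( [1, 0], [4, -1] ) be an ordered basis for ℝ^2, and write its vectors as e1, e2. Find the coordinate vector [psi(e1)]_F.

Column 1 of [psi]_F is the F-coordinate vector of psi(e1).
In standard coordinates psi(e1) = A e1 = [4, -1].
Converting to F: [4, -1] = 0·e1 + e2, so the coordinate vector is [0, 1].

[0, 1]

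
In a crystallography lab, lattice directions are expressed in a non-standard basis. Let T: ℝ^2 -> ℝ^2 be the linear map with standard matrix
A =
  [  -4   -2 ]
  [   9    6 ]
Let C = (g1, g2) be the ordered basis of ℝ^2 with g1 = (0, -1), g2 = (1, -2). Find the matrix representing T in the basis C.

[[2, 3], [2, 0]]

The j-th column of [T]_C is [T(gj)]_C.
T(g1) = A g1 = (2, -6) = 2g1 + 2g2, so column 1 is (2, 2).
Repeating for g2 and assembling the columns gives [[2, 3], [2, 0]].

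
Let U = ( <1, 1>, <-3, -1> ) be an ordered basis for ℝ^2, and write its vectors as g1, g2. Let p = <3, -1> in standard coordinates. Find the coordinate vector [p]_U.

<-3, -2>

We seek scalars with c_1 g1 + c_2 g2 = p; equivalently solve M c = p where the columns of M are g1, g2.
System: c_1 - 3c_2 = 3, c_1 - c_2 = -1; solving gives c_1 = -3, c_2 = -2.
Check: -3g1 - 2g2 = <3, -1>.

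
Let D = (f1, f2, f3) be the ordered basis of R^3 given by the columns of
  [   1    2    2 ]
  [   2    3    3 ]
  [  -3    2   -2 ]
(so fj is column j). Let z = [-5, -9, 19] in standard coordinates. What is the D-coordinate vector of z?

[-3, 2, -3]

[z]_D is the unique c with M c = z, where M has columns f1, ..., f3.
Gaussian elimination on [M | z] yields c = (-3, 2, -3).
Check: -3f1 + 2f2 - 3f3 = [-5, -9, 19].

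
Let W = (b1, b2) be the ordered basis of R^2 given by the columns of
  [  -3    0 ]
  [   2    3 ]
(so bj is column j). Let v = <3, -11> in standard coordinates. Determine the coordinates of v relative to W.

We seek scalars with c_1 b1 + c_2 b2 = v; equivalently solve M c = v where the columns of M are b1, b2.
System: -3c_1 + 0c_2 = 3, 2c_1 + 3c_2 = -11; solving gives c_1 = -1, c_2 = -3.
Check: -b1 - 3b2 = <3, -11>.

<-1, -3>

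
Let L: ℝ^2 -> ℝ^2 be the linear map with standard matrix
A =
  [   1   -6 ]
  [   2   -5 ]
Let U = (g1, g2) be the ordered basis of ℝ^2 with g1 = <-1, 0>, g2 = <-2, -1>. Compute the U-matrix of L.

[[-3, -2], [2, -1]]

The j-th column of [L]_U is [L(gj)]_U.
L(g1) = A g1 = <-1, -2> = -3g1 + 2g2, so column 1 is <-3, 2>.
Repeating for g2 and assembling the columns gives [[-3, -2], [2, -1]].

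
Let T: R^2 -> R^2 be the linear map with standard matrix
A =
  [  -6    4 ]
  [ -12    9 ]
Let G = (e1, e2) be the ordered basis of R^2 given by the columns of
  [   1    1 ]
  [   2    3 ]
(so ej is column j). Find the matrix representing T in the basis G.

[[0, 3], [2, 3]]

The j-th column of [T]_G is [T(ej)]_G.
T(e1) = A e1 = <2, 6> = 0·e1 + 2e2, so column 1 is <0, 2>.
Repeating for e2 and assembling the columns gives [[0, 3], [2, 3]].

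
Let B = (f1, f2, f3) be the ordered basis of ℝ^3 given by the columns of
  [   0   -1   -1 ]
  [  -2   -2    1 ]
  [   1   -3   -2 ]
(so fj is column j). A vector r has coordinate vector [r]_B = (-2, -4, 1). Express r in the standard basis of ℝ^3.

(3, 13, 8)

The coordinates say r = -2f1 - 4f2 + f3; adding the scaled basis vectors gives (3, 13, 8).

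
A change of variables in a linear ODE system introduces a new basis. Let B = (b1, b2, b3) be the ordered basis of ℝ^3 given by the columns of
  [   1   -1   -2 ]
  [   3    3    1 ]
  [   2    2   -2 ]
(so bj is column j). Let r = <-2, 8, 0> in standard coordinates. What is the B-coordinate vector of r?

[r]_B is the unique c with M c = r, where M has columns b1, ..., b3.
Solving this 3x3 system gives c = (2, 0, 2).
Check: 2b1 + 0·b2 + 2b3 = <-2, 8, 0>.

<2, 0, 2>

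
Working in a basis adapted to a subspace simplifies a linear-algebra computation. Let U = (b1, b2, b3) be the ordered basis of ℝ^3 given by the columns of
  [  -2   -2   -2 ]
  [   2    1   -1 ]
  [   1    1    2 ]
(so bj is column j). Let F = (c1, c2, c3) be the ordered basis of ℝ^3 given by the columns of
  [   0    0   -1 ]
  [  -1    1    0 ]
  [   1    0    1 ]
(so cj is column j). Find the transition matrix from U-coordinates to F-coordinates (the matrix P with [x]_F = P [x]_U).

Column j of P is [bj]_F, since P maps U-coordinates to F-coordinates.
Expressing b1 in F: b1 = -c1 + c2 + 2c3, so column 1 of P is [-1, 1, 2].
Doing the same for each bj gives P = [[-1, -1, 0], [1, 0, -1], [2, 2, 2]].

[[-1, -1, 0], [1, 0, -1], [2, 2, 2]]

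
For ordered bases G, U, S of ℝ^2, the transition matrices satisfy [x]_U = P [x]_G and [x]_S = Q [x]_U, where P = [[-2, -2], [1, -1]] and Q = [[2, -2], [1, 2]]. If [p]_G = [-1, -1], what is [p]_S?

First [p]_U = P [p]_G = [4, 0].
Then [p]_S = Q [p]_U = [8, 4].

[8, 4]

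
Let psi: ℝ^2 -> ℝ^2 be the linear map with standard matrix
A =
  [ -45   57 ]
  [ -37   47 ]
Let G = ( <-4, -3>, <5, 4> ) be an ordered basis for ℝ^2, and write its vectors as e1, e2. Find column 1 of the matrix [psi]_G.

Compute psi(e1) = A e1 = <9, 7> in standard coordinates.
Then write this in G-coordinates: solve for y in y_1 e1 + y_2 e2 = <9, 7>.
This gives y = <-1, 1>, which is column 1 of [psi]_G.

<-1, 1>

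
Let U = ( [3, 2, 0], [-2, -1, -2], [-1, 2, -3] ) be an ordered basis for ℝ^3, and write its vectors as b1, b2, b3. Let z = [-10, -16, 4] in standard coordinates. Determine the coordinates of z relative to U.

[-2, 4, -4]

We seek scalars with c_1 b1 + ... + c_3 b3 = z; equivalently solve M c = z where the columns of M are b1, ..., b3.
Gaussian elimination on [M | z] yields c = (-2, 4, -4).
Check: -2b1 + 4b2 - 4b3 = [-10, -16, 4].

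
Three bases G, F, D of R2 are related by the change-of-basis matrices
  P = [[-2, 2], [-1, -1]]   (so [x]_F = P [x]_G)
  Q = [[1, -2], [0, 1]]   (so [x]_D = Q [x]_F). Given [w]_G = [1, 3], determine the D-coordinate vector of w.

[12, -4]

Apply P to get F-coordinates [4, -4], then Q to get D-coordinates.
The result is [w]_D = [12, -4].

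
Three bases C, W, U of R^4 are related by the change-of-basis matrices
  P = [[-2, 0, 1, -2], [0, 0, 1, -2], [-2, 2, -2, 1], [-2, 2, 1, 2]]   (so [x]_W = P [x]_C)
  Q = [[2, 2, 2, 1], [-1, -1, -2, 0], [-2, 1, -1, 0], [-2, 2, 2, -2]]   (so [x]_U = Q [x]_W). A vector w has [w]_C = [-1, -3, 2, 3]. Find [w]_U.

Composing the changes, [w]_U = Q P [w]_C.
Q P = [[-10, 6, 1, -4], [6, -4, 2, 2], [6, -2, 1, 1], [4, 0, -6, -2]]; applying this to [-1, -3, 2, 3] gives [-18, 16, 5, -22].

[-18, 16, 5, -22]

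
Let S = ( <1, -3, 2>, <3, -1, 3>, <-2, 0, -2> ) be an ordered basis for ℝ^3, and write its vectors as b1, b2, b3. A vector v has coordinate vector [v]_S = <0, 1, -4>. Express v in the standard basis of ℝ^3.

The coordinates say v = 0·b1 + b2 - 4b3; adding the scaled basis vectors gives <11, -1, 11>.

<11, -1, 11>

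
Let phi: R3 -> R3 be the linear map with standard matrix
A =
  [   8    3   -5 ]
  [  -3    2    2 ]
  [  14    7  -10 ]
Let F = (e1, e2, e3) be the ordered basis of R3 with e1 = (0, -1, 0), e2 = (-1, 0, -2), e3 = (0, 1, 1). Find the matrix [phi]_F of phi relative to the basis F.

The j-th column of [phi]_F is [phi(ej)]_F.
phi(e1) = A e1 = (-3, -2, -7) = e1 + 3e2 - e3, so column 1 is (1, 3, -1).
Repeating for e2, e3 and assembling the columns gives [[1, 3, -3], [3, -2, 2], [-1, 2, 1]].

[[1, 3, -3], [3, -2, 2], [-1, 2, 1]]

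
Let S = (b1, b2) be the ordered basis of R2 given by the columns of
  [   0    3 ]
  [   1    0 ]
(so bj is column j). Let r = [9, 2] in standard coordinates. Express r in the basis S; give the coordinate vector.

[2, 3]

Write r = c_1 b1 + c_2 b2 and solve for the c_i.
System: 0c_1 + 3c_2 = 9, c_1 + 0c_2 = 2; solving gives c_1 = 2, c_2 = 3.
Check: 2b1 + 3b2 = [9, 2].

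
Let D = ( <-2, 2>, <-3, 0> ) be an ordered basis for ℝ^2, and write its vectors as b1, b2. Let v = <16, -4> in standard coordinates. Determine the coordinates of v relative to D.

<-2, -4>

We seek scalars with c_1 b1 + c_2 b2 = v; equivalently solve M c = v where the columns of M are b1, b2.
System: -2c_1 - 3c_2 = 16, 2c_1 + 0c_2 = -4; solving gives c_1 = -2, c_2 = -4.
Check: -2b1 - 4b2 = <16, -4>.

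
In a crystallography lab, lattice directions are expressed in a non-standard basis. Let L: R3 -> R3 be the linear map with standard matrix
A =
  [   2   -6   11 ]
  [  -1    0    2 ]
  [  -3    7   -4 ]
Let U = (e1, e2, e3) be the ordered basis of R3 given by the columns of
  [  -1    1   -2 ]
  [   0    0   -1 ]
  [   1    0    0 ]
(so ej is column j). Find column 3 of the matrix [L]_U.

[-1, -3, -2]

Compute L(e3) = A e3 = [2, 2, -1] in standard coordinates.
Then write this in U-coordinates: solve for y in y_1 e1 + ... + y_3 e3 = [2, 2, -1].
This gives y = [-1, -3, -2], which is column 3 of [L]_U.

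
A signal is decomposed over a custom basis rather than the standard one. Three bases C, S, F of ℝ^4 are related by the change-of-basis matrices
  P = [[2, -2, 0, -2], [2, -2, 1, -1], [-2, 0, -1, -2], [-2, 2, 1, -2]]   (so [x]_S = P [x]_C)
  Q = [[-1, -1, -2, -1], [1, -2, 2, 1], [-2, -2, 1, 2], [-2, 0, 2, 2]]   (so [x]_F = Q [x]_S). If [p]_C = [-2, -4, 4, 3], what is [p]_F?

Composing the changes, [p]_F = Q P [p]_C.
Q P = [[2, 2, 0, 9], [-8, 4, -3, -6], [-14, 12, -1, 0], [-12, 8, 0, -4]]; applying this to [-2, -4, 4, 3] gives [15, -30, -24, -20].

[15, -30, -24, -20]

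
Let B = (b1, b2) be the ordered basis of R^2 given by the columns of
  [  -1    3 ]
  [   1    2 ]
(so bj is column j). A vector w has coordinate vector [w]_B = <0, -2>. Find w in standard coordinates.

The coordinates say w = 0·b1 - 2b2; adding the scaled basis vectors gives <-6, -4>.

<-6, -4>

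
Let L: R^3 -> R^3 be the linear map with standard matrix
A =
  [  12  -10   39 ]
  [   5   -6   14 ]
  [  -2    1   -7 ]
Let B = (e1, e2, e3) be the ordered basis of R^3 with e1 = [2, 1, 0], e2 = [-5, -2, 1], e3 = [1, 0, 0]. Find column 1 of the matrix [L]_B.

Compute L(e1) = A e1 = [14, 4, -3] in standard coordinates.
Then write this in B-coordinates: solve for y in y_1 e1 + ... + y_3 e3 = [14, 4, -3].
This gives y = [-2, -3, 3], which is column 1 of [L]_B.

[-2, -3, 3]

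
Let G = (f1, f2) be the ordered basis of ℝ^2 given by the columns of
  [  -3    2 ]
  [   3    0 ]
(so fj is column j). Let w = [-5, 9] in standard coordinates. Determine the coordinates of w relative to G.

[3, 2]

Write w = c_1 f1 + c_2 f2 and solve for the c_i.
System: -3c_1 + 2c_2 = -5, 3c_1 + 0c_2 = 9; solving gives c_1 = 3, c_2 = 2.
Check: 3f1 + 2f2 = [-5, 9].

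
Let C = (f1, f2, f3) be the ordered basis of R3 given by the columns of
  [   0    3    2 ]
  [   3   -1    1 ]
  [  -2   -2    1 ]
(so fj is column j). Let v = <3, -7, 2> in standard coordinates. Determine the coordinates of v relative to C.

We seek scalars with c_1 f1 + ... + c_3 f3 = v; equivalently solve M c = v where the columns of M are f1, ..., f3.
Row-reducing the augmented matrix [M | v] gives c = (-2, 1, 0).
Check: -2f1 + f2 + 0·f3 = <3, -7, 2>.

<-2, 1, 0>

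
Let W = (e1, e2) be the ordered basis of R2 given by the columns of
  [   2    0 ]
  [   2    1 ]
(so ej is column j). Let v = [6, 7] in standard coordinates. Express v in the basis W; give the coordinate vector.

[3, 1]

[v]_W is the unique c with M c = v, where M has columns e1, e2.
System: 2c_1 + 0c_2 = 6, 2c_1 + c_2 = 7; solving gives c_1 = 3, c_2 = 1.
Check: 3e1 + e2 = [6, 7].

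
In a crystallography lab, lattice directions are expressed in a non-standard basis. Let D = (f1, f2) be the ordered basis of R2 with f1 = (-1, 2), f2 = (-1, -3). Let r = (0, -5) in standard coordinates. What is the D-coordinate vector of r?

(-1, 1)

[r]_D is the unique c with M c = r, where M has columns f1, f2.
System: -c_1 - c_2 = 0, 2c_1 - 3c_2 = -5; solving gives c_1 = -1, c_2 = 1.
Check: -f1 + f2 = (0, -5).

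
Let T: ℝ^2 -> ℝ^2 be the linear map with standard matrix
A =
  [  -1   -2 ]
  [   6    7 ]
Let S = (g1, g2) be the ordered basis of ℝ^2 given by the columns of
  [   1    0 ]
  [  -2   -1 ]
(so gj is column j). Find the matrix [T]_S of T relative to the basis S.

The j-th column of [T]_S is [T(gj)]_S.
T(g1) = A g1 = <3, -8> = 3g1 + 2g2, so column 1 is <3, 2>.
Repeating for g2 and assembling the columns gives [[3, 2], [2, 3]].

[[3, 2], [2, 3]]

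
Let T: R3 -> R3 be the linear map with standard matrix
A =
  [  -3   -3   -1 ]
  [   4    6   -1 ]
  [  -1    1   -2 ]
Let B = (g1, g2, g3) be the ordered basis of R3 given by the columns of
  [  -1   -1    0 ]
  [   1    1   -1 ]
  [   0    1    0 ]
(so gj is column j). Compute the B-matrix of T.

Let P have columns g1, ..., g3. Then [T]_B = P^(-1) A P.
Here det P = -1, so P^(-1) is integer; computing A P first and then P^(-1)(A P) gives [[-2, 1, -2], [2, 0, -1], [-2, 0, 3]].

[[-2, 1, -2], [2, 0, -1], [-2, 0, 3]]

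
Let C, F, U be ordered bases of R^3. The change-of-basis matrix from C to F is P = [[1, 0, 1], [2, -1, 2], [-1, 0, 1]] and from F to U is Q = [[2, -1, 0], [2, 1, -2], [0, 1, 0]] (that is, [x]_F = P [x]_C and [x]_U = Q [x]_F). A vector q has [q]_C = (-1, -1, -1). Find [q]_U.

Apply P to get F-coordinates (-2, -3, 0), then Q to get U-coordinates.
The result is [q]_U = (-1, -7, -3).

(-1, -7, -3)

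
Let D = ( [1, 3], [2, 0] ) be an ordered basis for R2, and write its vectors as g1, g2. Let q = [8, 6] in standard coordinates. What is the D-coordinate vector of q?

We seek scalars with c_1 g1 + c_2 g2 = q; equivalently solve M c = q where the columns of M are g1, g2.
System: c_1 + 2c_2 = 8, 3c_1 + 0c_2 = 6; solving gives c_1 = 2, c_2 = 3.
Check: 2g1 + 3g2 = [8, 6].

[2, 3]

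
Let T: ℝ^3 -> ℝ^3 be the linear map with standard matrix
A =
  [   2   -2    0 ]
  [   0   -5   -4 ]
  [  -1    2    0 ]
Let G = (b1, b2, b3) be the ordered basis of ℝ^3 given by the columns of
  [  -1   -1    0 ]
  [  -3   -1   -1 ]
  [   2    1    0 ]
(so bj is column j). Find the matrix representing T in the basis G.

With P the matrix whose columns are b1, ..., b3, [T]_G = P^(-1) A P.
Column by column: T(b1) = A b1 = <4, 7, -5>; its G-coordinates <-1, -3, -1> give column 1.
Continuing for each basis vector yields [T]_G = [[-1, -1, 0], [-3, 1, -2], [-1, 1, -3]].

[[-1, -1, 0], [-3, 1, -2], [-1, 1, -3]]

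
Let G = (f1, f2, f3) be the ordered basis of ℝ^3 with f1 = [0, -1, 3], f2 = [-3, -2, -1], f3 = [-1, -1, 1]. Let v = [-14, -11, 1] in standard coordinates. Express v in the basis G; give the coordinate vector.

[v]_G is the unique c with M c = v, where M has columns f1, ..., f3.
Gaussian elimination on [M | v] yields c = (1, 4, 2).
Check: f1 + 4f2 + 2f3 = [-14, -11, 1].

[1, 4, 2]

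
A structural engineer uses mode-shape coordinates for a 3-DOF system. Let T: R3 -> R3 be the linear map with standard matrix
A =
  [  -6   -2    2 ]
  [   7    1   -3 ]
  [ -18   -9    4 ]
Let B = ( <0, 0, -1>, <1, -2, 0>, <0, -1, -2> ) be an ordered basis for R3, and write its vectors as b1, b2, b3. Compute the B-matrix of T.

[[2, 2, 1], [-2, -2, -2], [1, -1, -1]]

With P the matrix whose columns are b1, ..., b3, [T]_B = P^(-1) A P.
Column by column: T(b1) = A b1 = <-2, 3, -4>; its B-coordinates <2, -2, 1> give column 1.
Continuing for each basis vector yields [T]_B = [[2, 2, 1], [-2, -2, -2], [1, -1, -1]].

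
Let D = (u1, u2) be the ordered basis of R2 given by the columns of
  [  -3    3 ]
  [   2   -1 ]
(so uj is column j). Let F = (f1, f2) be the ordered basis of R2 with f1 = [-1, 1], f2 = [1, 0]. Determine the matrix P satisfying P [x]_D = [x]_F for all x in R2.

[[2, -1], [-1, 2]]

Let M have columns uj and N have columns fj. Then for every x, N [x]_F = x = M [x]_D, so P = N^(-1) M.
Since det N = -1, N^(-1) has integer entries; multiplying gives P = [[2, -1], [-1, 2]].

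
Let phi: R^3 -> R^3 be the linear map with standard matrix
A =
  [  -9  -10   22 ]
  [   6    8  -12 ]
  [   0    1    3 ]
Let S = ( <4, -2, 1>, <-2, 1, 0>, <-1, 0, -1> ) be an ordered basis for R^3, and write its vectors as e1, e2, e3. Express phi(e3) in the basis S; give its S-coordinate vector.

<-2, 2, 1>

Compute phi(e3) = A e3 = <-13, 6, -3> in standard coordinates.
Then write this in S-coordinates: solve for y in y_1 e1 + ... + y_3 e3 = <-13, 6, -3>.
This gives y = <-2, 2, 1>, which is column 3 of [phi]_S.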